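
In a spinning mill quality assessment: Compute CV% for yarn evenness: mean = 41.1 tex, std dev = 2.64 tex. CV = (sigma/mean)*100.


Formula: CV% = (standard deviation / mean) * 100
Step 1: Ratio = 2.64 / 41.1 = 0.064234
Step 2: CV% = 0.064234 * 100 = 6.4234% ≈ 6.4%

6.4%


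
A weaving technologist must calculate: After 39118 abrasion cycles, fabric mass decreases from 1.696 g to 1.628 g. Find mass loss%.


Formula: Mass loss% = ((m_before - m_after) / m_before) * 100
Step 1: Mass loss = 1.696 - 1.628 = 0.068 g
Step 2: Ratio = 0.068 / 1.696 = 0.0400943
Step 3: Mass loss% = 0.0400943 * 100 = 4.00943% ≈ 4.01%

4.01%


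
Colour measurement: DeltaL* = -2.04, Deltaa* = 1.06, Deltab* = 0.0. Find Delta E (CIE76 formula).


Formula: Delta E = sqrt(dL*^2 + da*^2 + db*^2)
Step 1: dL*^2 = (-2.04)^2 = 4.1616
Step 2: da*^2 = 1.06^2 = 1.1236
Step 3: db*^2 = 0.0^2 = 0.0
Step 4: Sum = 4.1616 + 1.1236 + 0.0 = 5.2852
Step 5: Delta E = sqrt(5.2852) = 2.3

2.3 Delta E


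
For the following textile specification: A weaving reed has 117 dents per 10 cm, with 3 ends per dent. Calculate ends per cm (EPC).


Formula: EPC = (dents per 10 cm * ends per dent) / 10
Step 1: Total ends per 10 cm = 117 * 3 = 351
Step 2: EPC = 351 / 10 = 35.1 ends/cm

35.1 ends/cm


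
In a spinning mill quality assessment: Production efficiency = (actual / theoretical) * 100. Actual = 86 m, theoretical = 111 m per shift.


Formula: Efficiency% = (Actual output / Theoretical output) * 100
Efficiency% = (86 / 111) * 100
Efficiency% = 0.774775 * 100 = 77.4775% ≈ 77.5%

77.5%


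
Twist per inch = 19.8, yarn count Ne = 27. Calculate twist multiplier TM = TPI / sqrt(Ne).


Formula: TM = TPI / sqrt(Ne)
Step 1: sqrt(Ne) = sqrt(27) = 5.1962
Step 2: TM = 19.8 / 5.1962 = 3.81

3.81 TM


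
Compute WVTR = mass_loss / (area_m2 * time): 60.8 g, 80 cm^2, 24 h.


Formula: WVTR = mass_loss / (area * time)
Step 1: Convert area: 80 cm^2 = 0.008 m^2
Step 2: WVTR = 60.8 g / (0.008 m^2 * 24 h)
Step 3: WVTR = 60.8 / 0.192 = 316.7 g/m^2/h

316.7 g/m^2/h


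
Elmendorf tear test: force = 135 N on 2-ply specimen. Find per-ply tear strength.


Formula: Per-ply strength = Total force / Number of plies
Per-ply = 135 N / 2
Per-ply = 67.5 N

67.5 N


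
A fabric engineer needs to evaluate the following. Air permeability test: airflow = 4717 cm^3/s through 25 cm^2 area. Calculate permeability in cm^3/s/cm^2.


Formula: Air Permeability = Airflow / Test Area
AP = 4717 cm^3/s / 25 cm^2
AP = 188.7 cm^3/s/cm^2

188.7 cm^3/s/cm^2


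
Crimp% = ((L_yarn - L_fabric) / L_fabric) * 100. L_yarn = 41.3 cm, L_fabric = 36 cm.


Formula: Crimp% = ((L_yarn - L_fabric) / L_fabric) * 100
Step 1: Extension = 41.3 - 36 = 5.3 cm
Step 2: Crimp% = (5.3 / 36) * 100
Step 3: Crimp% = 0.147222 * 100 = 14.7222% ≈ 14.7%

14.7%


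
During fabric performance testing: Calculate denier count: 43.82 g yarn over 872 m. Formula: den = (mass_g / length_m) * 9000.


Formula: den = (mass_g / length_m) * 9000
Substituting: den = (43.82 / 872) * 9000
Intermediate: 43.82 / 872 = 0.05025229 g/m
den = 0.05025229 * 9000 = 452.3 denier

452.3 denier


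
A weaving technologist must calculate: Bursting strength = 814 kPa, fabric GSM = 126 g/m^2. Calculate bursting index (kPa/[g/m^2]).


Formula: Bursting Index = Bursting Strength / Fabric GSM
BI = 814 kPa / 126 g/m^2
BI = 6.460 kPa/(g/m^2)

6.460 kPa/(g/m^2)


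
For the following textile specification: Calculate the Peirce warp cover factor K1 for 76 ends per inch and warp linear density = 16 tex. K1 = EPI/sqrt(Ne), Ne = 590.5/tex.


Formula: K1 = EPI / sqrt(Ne), with Ne = 590.5 / tex_warp
Step 1: Ne = 590.5 / 16 = 36.906
Step 2: sqrt(Ne) = sqrt(36.906) = 6.075
Step 3: K1 = 76 / 6.075 = 12.5

12.5


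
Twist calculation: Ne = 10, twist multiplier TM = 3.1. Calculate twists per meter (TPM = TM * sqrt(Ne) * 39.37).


Formula: TPM = TM * sqrt(Ne) * 39.37
Step 1: sqrt(Ne) = sqrt(10) = 3.1623
Step 2: TM * sqrt(Ne) = 3.1 * 3.1623 = 9.8031
Step 3: TPM = 9.8031 * 39.37 = 386 twists/m

386 twists/m


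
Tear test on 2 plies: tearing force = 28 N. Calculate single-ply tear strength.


Formula: Per-ply strength = Total force / Number of plies
Per-ply = 28 N / 2
Per-ply = 14 N

14 N


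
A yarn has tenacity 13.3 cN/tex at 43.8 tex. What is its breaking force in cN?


Formula: Breaking force = Tenacity * Linear density
F = 13.3 cN/tex * 43.8 tex
F = 582.54 cN

582.54 cN


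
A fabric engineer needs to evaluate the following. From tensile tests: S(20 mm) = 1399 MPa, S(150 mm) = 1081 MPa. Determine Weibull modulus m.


Formula: m = ln(L1/L2) / ln(S2/S1)
Step 1: ln(L1/L2) = ln(20/150) = -2.01490
Step 2: S2/S1 = 1081/1399 = 0.77269
Step 3: ln(S2/S1) = ln(0.77269) = -0.25788
Step 4: m = -2.01490 / -0.25788 = 7.81

7.81 (Weibull m)


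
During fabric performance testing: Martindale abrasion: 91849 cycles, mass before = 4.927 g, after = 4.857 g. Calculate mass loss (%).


Formula: Mass loss% = ((m_before - m_after) / m_before) * 100
Step 1: Mass loss = 4.927 - 4.857 = 0.07 g
Step 2: Ratio = 0.07 / 4.927 = 0.0142074
Step 3: Mass loss% = 0.0142074 * 100 = 1.42074% ≈ 1.42%

1.42%


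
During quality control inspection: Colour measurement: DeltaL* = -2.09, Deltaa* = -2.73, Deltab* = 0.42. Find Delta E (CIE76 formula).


Formula: Delta E = sqrt(dL*^2 + da*^2 + db*^2)
Step 1: dL*^2 = (-2.09)^2 = 4.3681
Step 2: da*^2 = (-2.73)^2 = 7.4529
Step 3: db*^2 = 0.42^2 = 0.1764
Step 4: Sum = 4.3681 + 7.4529 + 0.1764 = 11.9974
Step 5: Delta E = sqrt(11.9974) = 3.46

3.46 Delta E


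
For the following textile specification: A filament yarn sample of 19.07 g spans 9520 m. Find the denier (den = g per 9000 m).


Formula: den = (mass_g / length_m) * 9000
Substituting: den = (19.07 / 9520) * 9000
Intermediate: 19.07 / 9520 = 0.00200315 g/m
den = 0.00200315 * 9000 = 18.0 denier

18.0 denier


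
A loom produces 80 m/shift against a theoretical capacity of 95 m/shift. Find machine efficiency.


Formula: Efficiency% = (Actual output / Theoretical output) * 100
Efficiency% = (80 / 95) * 100
Efficiency% = 0.842105 * 100 = 84.2105% ≈ 84.2%

84.2%


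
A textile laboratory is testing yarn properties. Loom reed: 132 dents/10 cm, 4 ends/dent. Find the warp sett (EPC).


Formula: EPC = (dents per 10 cm * ends per dent) / 10
Step 1: Total ends per 10 cm = 132 * 4 = 528
Step 2: EPC = 528 / 10 = 52.8 ends/cm

52.8 ends/cm


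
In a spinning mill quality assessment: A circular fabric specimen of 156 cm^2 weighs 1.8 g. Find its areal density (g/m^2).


Formula: GSM = mass_g / area_m2
Step 1: Convert area: 156 cm^2 = 156 / 10000 = 0.0156 m^2
Step 2: GSM = 1.8 g / 0.0156 m^2 = 115.4 g/m^2

115.4 g/m^2


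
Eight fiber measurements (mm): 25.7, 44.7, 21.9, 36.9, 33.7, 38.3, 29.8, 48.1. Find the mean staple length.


Formula: Mean = sum of lengths / count
Sum = 25.7 + 44.7 + 21.9 + 36.9 + 33.7 + 38.3 + 29.8 + 48.1
Sum = 279.1 mm
Mean = 279.1 / 8 = 34.89 mm

34.89 mm


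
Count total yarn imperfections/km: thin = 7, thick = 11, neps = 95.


Formula: Total = thin places + thick places + neps
Total = 7 + 11 + 95
Total = 113 imperfections/km

113 imperfections/km


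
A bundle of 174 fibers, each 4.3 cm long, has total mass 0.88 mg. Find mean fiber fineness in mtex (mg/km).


Formula: fineness (mtex) = mass (mg) / total length (km) = (mass_mg / total_length_m) * 1000
Step 1: Convert fiber length: 4.3 cm = 0.043 m
Step 2: Total fiber length = 174 * 0.043 = 7.482 m
Step 3: Linear density = 0.88 mg / 7.482 m = 0.1176 mg/m
Step 4: fineness = 0.1176 * 1000 = 117.6 mtex

117.6 mtex


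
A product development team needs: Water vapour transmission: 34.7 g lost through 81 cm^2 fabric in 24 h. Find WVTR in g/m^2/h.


Formula: WVTR = mass_loss / (area * time)
Step 1: Convert area: 81 cm^2 = 0.0081 m^2
Step 2: WVTR = 34.7 g / (0.0081 m^2 * 24 h)
Step 3: WVTR = 34.7 / 0.1944 = 178.5 g/m^2/h

178.5 g/m^2/h


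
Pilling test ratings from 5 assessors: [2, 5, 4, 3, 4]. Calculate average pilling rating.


Formula: Mean = sum / count
Sum = 2 + 5 + 4 + 3 + 4 = 18
Mean = 18 / 5 = 3.6

3.6


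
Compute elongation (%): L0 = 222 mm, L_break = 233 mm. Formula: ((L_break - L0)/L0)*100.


Formula: Elongation (%) = ((L_break - L0) / L0) * 100
Step 1: Extension = 233 - 222 = 11 mm
Step 2: Elongation = (11 / 222) * 100
Step 3: Elongation = 0.04955 * 100 = 4.955% ≈ 5.0%

5.0%


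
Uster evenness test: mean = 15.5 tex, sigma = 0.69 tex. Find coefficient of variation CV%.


Formula: CV% = (standard deviation / mean) * 100
Step 1: Ratio = 0.69 / 15.5 = 0.044516
Step 2: CV% = 0.044516 * 100 = 4.4516% ≈ 4.5%

4.5%


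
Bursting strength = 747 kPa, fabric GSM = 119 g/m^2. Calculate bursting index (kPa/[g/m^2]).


Formula: Bursting Index = Bursting Strength / Fabric GSM
BI = 747 kPa / 119 g/m^2
BI = 6.277 kPa/(g/m^2)

6.277 kPa/(g/m^2)


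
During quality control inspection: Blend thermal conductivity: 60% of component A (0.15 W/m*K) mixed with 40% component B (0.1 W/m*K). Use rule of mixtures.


Formula: Blend property = (fraction_A * property_A) + (fraction_B * property_B)
Step 1: Contribution A = 60/100 * 0.15 W/m*K = 0.09 W/m*K
Step 2: Contribution B = 40/100 * 0.1 W/m*K = 0.04 W/m*K
Step 3: Blend thermal conductivity = 0.09 + 0.04 = 0.13 W/m*K

0.13 W/m*K


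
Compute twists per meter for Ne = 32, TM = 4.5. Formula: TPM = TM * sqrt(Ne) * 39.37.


Formula: TPM = TM * sqrt(Ne) * 39.37
Step 1: sqrt(Ne) = sqrt(32) = 5.6569
Step 2: TM * sqrt(Ne) = 4.5 * 5.6569 = 25.4561
Step 3: TPM = 25.4561 * 39.37 = 1002 twists/m

1002 twists/m


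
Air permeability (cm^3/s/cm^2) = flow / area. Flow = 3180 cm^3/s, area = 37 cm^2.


Formula: Air Permeability = Airflow / Test Area
AP = 3180 cm^3/s / 37 cm^2
AP = 85.9 cm^3/s/cm^2

85.9 cm^3/s/cm^2


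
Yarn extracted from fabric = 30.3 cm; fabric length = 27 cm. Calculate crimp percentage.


Formula: Crimp% = ((L_yarn - L_fabric) / L_fabric) * 100
Step 1: Extension = 30.3 - 27 = 3.3 cm
Step 2: Crimp% = (3.3 / 27) * 100
Step 3: Crimp% = 0.122222 * 100 = 12.2222% ≈ 12.2%

12.2%


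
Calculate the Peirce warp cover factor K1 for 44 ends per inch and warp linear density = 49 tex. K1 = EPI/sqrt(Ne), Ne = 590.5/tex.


Formula: K1 = EPI / sqrt(Ne), with Ne = 590.5 / tex_warp
Step 1: Ne = 590.5 / 49 = 12.051
Step 2: sqrt(Ne) = sqrt(12.051) = 3.4715
Step 3: K1 = 44 / 3.4715 = 12.7

12.7


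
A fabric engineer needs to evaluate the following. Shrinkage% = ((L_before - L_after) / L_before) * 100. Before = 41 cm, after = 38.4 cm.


Formula: Shrinkage% = ((L_before - L_after) / L_before) * 100
Step 1: Shrinkage = 41 - 38.4 = 2.6 cm
Step 2: Shrinkage% = (2.6 / 41) * 100
Step 3: Shrinkage% = 0.063415 * 100 = 6.3415% ≈ 6.3%

6.3%


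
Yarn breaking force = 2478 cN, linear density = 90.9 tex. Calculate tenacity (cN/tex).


Formula: Tenacity = Breaking force / Linear density
Tenacity = 2478 cN / 90.9 tex
Tenacity = 27.26 cN/tex

27.26 cN/tex


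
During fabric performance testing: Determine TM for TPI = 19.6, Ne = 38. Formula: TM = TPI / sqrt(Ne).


Formula: TM = TPI / sqrt(Ne)
Step 1: sqrt(Ne) = sqrt(38) = 6.1644
Step 2: TM = 19.6 / 6.1644 = 3.18

3.18 TM


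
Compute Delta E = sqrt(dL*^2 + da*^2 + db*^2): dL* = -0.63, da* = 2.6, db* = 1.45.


Formula: Delta E = sqrt(dL*^2 + da*^2 + db*^2)
Step 1: dL*^2 = (-0.63)^2 = 0.3969
Step 2: da*^2 = 2.6^2 = 6.76
Step 3: db*^2 = 1.45^2 = 2.1025
Step 4: Sum = 0.3969 + 6.76 + 2.1025 = 9.2594
Step 5: Delta E = sqrt(9.2594) = 3.04

3.04 Delta E


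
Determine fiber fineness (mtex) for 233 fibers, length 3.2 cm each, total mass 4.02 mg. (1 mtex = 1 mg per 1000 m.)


Formula: fineness (mtex) = mass (mg) / total length (km) = (mass_mg / total_length_m) * 1000
Step 1: Convert fiber length: 3.2 cm = 0.032 m
Step 2: Total fiber length = 233 * 0.032 = 7.456 m
Step 3: Linear density = 4.02 mg / 7.456 m = 0.5392 mg/m
Step 4: fineness = 0.5392 * 1000 = 539.2 mtex

539.2 mtex


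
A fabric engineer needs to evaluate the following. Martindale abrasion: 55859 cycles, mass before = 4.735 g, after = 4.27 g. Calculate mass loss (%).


Formula: Mass loss% = ((m_before - m_after) / m_before) * 100
Step 1: Mass loss = 4.735 - 4.27 = 0.465 g
Step 2: Ratio = 0.465 / 4.735 = 0.0982049
Step 3: Mass loss% = 0.0982049 * 100 = 9.82049% ≈ 9.82%

9.82%


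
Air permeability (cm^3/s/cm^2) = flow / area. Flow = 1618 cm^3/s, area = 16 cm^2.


Formula: Air Permeability = Airflow / Test Area
AP = 1618 cm^3/s / 16 cm^2
AP = 101.1 cm^3/s/cm^2

101.1 cm^3/s/cm^2


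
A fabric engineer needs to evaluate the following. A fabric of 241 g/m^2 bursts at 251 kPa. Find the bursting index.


Formula: Bursting Index = Bursting Strength / Fabric GSM
BI = 251 kPa / 241 g/m^2
BI = 1.041 kPa/(g/m^2)

1.041 kPa/(g/m^2)


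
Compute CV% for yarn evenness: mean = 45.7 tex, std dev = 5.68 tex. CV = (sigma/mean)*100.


Formula: CV% = (standard deviation / mean) * 100
Step 1: Ratio = 5.68 / 45.7 = 0.124289
Step 2: CV% = 0.124289 * 100 = 12.4289% ≈ 12.4%

12.4%


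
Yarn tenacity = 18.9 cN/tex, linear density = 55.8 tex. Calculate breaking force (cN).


Formula: Breaking force = Tenacity * Linear density
F = 18.9 cN/tex * 55.8 tex
F = 1054.62 cN

1054.62 cN


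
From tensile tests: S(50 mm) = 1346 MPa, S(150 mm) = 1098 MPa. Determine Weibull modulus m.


Formula: m = ln(L1/L2) / ln(S2/S1)
Step 1: ln(L1/L2) = ln(50/150) = -1.09861
Step 2: S2/S1 = 1098/1346 = 0.81575
Step 3: ln(S2/S1) = ln(0.81575) = -0.20365
Step 4: m = -1.09861 / -0.20365 = 5.39

5.39 (Weibull m)


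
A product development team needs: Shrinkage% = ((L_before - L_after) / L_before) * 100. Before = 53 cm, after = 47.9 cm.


Formula: Shrinkage% = ((L_before - L_after) / L_before) * 100
Step 1: Shrinkage = 53 - 47.9 = 5.1 cm
Step 2: Shrinkage% = (5.1 / 53) * 100
Step 3: Shrinkage% = 0.096226 * 100 = 9.6226% ≈ 9.6%

9.6%


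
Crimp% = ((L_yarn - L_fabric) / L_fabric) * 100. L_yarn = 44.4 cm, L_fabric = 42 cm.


Formula: Crimp% = ((L_yarn - L_fabric) / L_fabric) * 100
Step 1: Extension = 44.4 - 42 = 2.4 cm
Step 2: Crimp% = (2.4 / 42) * 100
Step 3: Crimp% = 0.057143 * 100 = 5.7143% ≈ 5.7%

5.7%


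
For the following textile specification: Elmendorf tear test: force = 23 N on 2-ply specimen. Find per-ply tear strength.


Formula: Per-ply strength = Total force / Number of plies
Per-ply = 23 N / 2
Per-ply = 11.5 N

11.5 N


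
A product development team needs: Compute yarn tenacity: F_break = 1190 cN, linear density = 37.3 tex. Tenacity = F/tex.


Formula: Tenacity = Breaking force / Linear density
Tenacity = 1190 cN / 37.3 tex
Tenacity = 31.90 cN/tex

31.90 cN/tex


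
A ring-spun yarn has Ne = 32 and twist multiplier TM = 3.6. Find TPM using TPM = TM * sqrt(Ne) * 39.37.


Formula: TPM = TM * sqrt(Ne) * 39.37
Step 1: sqrt(Ne) = sqrt(32) = 5.6569
Step 2: TM * sqrt(Ne) = 3.6 * 5.6569 = 20.3648
Step 3: TPM = 20.3648 * 39.37 = 802 twists/m

802 twists/m


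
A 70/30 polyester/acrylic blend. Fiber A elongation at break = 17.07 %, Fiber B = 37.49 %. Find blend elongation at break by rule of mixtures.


Formula: Blend property = (fraction_A * property_A) + (fraction_B * property_B)
Step 1: Contribution A = 70/100 * 17.07 % = 11.949 %
Step 2: Contribution B = 30/100 * 37.49 % = 11.247 %
Step 3: Blend elongation at break = 11.949 + 11.247 = 23.196 %

23.196 %


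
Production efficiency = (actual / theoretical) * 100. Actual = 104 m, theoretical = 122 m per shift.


Formula: Efficiency% = (Actual output / Theoretical output) * 100
Efficiency% = (104 / 122) * 100
Efficiency% = 0.852459 * 100 = 85.2459% ≈ 85.2%

85.2%


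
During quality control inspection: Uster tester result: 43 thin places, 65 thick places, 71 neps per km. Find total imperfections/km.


Formula: Total = thin places + thick places + neps
Total = 43 + 65 + 71
Total = 179 imperfections/km

179 imperfections/km


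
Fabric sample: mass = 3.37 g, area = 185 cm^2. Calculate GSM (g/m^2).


Formula: GSM = mass_g / area_m2
Step 1: Convert area: 185 cm^2 = 185 / 10000 = 0.0185 m^2
Step 2: GSM = 3.37 g / 0.0185 m^2 = 182.2 g/m^2

182.2 g/m^2


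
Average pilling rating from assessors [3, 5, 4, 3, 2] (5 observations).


Formula: Mean = sum / count
Sum = 3 + 5 + 4 + 3 + 2 = 17
Mean = 17 / 5 = 3.4

3.4


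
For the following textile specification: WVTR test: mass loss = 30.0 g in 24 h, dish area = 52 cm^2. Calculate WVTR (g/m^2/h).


Formula: WVTR = mass_loss / (area * time)
Step 1: Convert area: 52 cm^2 = 0.0052 m^2
Step 2: WVTR = 30.0 g / (0.0052 m^2 * 24 h)
Step 3: WVTR = 30.0 / 0.1248 = 240.4 g/m^2/h

240.4 g/m^2/h


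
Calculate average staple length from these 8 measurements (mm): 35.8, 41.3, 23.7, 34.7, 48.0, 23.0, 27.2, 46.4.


Formula: Mean = sum of lengths / count
Sum = 35.8 + 41.3 + 23.7 + 34.7 + 48.0 + 23.0 + 27.2 + 46.4
Sum = 280.1 mm
Mean = 280.1 / 8 = 35.01 mm

35.01 mm


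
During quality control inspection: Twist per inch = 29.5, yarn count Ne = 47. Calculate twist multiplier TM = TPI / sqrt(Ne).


Formula: TM = TPI / sqrt(Ne)
Step 1: sqrt(Ne) = sqrt(47) = 6.8557
Step 2: TM = 29.5 / 6.8557 = 4.30

4.30 TM


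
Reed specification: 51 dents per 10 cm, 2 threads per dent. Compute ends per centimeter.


Formula: EPC = (dents per 10 cm * ends per dent) / 10
Step 1: Total ends per 10 cm = 51 * 2 = 102
Step 2: EPC = 102 / 10 = 10.2 ends/cm

10.2 ends/cm


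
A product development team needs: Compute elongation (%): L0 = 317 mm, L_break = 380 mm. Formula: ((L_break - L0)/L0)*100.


Formula: Elongation (%) = ((L_break - L0) / L0) * 100
Step 1: Extension = 380 - 317 = 63 mm
Step 2: Elongation = (63 / 317) * 100
Step 3: Elongation = 0.198738 * 100 = 19.8738% ≈ 19.9%

19.9%


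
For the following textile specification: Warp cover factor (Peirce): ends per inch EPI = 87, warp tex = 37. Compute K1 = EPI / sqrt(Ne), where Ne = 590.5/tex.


Formula: K1 = EPI / sqrt(Ne), with Ne = 590.5 / tex_warp
Step 1: Ne = 590.5 / 37 = 15.959
Step 2: sqrt(Ne) = sqrt(15.959) = 3.9949
Step 3: K1 = 87 / 3.9949 = 21.8

21.8


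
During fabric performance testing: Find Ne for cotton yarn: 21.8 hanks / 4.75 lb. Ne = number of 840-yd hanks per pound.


Formula: Ne = hanks / mass_lb
Substituting: Ne = 21.8 / 4.75
Ne = 4.6

4.6 Ne


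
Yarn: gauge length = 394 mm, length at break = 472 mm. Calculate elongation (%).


Formula: Elongation (%) = ((L_break - L0) / L0) * 100
Step 1: Extension = 472 - 394 = 78 mm
Step 2: Elongation = (78 / 394) * 100
Step 3: Elongation = 0.19797 * 100 = 19.797% ≈ 19.8%

19.8%


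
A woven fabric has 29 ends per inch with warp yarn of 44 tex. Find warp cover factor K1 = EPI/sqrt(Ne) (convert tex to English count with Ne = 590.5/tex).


Formula: K1 = EPI / sqrt(Ne), with Ne = 590.5 / tex_warp
Step 1: Ne = 590.5 / 44 = 13.42
Step 2: sqrt(Ne) = sqrt(13.42) = 3.6633
Step 3: K1 = 29 / 3.6633 = 7.9

7.9


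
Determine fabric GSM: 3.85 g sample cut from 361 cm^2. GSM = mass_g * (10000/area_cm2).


Formula: GSM = mass_g / area_m2
Step 1: Convert area: 361 cm^2 = 361 / 10000 = 0.0361 m^2
Step 2: GSM = 3.85 g / 0.0361 m^2 = 106.6 g/m^2

106.6 g/m^2


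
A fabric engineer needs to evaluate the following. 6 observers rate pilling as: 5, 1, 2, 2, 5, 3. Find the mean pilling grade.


Formula: Mean = sum / count
Sum = 5 + 1 + 2 + 2 + 5 + 3 = 18
Mean = 18 / 6 = 3.0

3.0


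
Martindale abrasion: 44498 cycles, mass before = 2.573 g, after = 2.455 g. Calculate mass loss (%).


Formula: Mass loss% = ((m_before - m_after) / m_before) * 100
Step 1: Mass loss = 2.573 - 2.455 = 0.118 g
Step 2: Ratio = 0.118 / 2.573 = 0.0458609
Step 3: Mass loss% = 0.0458609 * 100 = 4.58609% ≈ 4.59%

4.59%


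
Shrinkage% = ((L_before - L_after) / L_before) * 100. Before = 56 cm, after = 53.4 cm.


Formula: Shrinkage% = ((L_before - L_after) / L_before) * 100
Step 1: Shrinkage = 56 - 53.4 = 2.6 cm
Step 2: Shrinkage% = (2.6 / 56) * 100
Step 3: Shrinkage% = 0.046429 * 100 = 4.6429% ≈ 4.6%

4.6%


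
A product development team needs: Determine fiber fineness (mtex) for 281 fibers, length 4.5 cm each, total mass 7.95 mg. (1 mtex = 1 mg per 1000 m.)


Formula: fineness (mtex) = mass (mg) / total length (km) = (mass_mg / total_length_m) * 1000
Step 1: Convert fiber length: 4.5 cm = 0.045 m
Step 2: Total fiber length = 281 * 0.045 = 12.645 m
Step 3: Linear density = 7.95 mg / 12.645 m = 0.6287 mg/m
Step 4: fineness = 0.6287 * 1000 = 628.7 mtex

628.7 mtex


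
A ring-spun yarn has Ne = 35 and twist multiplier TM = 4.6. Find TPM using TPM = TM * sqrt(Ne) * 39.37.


Formula: TPM = TM * sqrt(Ne) * 39.37
Step 1: sqrt(Ne) = sqrt(35) = 5.9161
Step 2: TM * sqrt(Ne) = 4.6 * 5.9161 = 27.2141
Step 3: TPM = 27.2141 * 39.37 = 1071 twists/m

1071 twists/m


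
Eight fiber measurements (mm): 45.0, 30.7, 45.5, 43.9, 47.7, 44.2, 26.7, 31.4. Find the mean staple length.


Formula: Mean = sum of lengths / count
Sum = 45.0 + 30.7 + 45.5 + 43.9 + 47.7 + 44.2 + 26.7 + 31.4
Sum = 315.1 mm
Mean = 315.1 / 8 = 39.39 mm

39.39 mm


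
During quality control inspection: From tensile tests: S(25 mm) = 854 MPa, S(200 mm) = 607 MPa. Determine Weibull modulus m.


Formula: m = ln(L1/L2) / ln(S2/S1)
Step 1: ln(L1/L2) = ln(25/200) = -2.07944
Step 2: S2/S1 = 607/854 = 0.71077
Step 3: ln(S2/S1) = ln(0.71077) = -0.34141
Step 4: m = -2.07944 / -0.34141 = 6.09

6.09 (Weibull m)


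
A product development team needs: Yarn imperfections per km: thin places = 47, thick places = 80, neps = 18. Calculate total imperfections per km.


Formula: Total = thin places + thick places + neps
Total = 47 + 80 + 18
Total = 145 imperfections/km

145 imperfections/km


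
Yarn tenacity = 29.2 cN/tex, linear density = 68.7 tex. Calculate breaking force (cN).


Formula: Breaking force = Tenacity * Linear density
F = 29.2 cN/tex * 68.7 tex
F = 2006.04 cN

2006.04 cN


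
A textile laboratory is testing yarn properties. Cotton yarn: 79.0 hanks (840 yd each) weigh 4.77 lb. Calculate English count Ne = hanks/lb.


Formula: Ne = hanks / mass_lb
Substituting: Ne = 79.0 / 4.77
Ne = 16.6

16.6 Ne


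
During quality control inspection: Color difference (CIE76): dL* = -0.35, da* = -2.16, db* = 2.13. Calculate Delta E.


Formula: Delta E = sqrt(dL*^2 + da*^2 + db*^2)
Step 1: dL*^2 = (-0.35)^2 = 0.1225
Step 2: da*^2 = (-2.16)^2 = 4.6656
Step 3: db*^2 = 2.13^2 = 4.5369
Step 4: Sum = 0.1225 + 4.6656 + 4.5369 = 9.325
Step 5: Delta E = sqrt(9.325) = 3.05

3.05 Delta E


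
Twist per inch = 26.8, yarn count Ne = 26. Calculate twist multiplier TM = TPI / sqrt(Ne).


Formula: TM = TPI / sqrt(Ne)
Step 1: sqrt(Ne) = sqrt(26) = 5.099
Step 2: TM = 26.8 / 5.099 = 5.26

5.26 TM


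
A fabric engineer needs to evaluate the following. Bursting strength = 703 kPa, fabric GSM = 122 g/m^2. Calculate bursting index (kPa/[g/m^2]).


Formula: Bursting Index = Bursting Strength / Fabric GSM
BI = 703 kPa / 122 g/m^2
BI = 5.762 kPa/(g/m^2)

5.762 kPa/(g/m^2)


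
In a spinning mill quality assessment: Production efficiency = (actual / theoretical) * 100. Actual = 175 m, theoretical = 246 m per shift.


Formula: Efficiency% = (Actual output / Theoretical output) * 100
Efficiency% = (175 / 246) * 100
Efficiency% = 0.711382 * 100 = 71.1382% ≈ 71.1%

71.1%


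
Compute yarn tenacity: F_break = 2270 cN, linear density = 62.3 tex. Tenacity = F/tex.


Formula: Tenacity = Breaking force / Linear density
Tenacity = 2270 cN / 62.3 tex
Tenacity = 36.44 cN/tex

36.44 cN/tex


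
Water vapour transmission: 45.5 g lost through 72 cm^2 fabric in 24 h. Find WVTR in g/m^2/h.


Formula: WVTR = mass_loss / (area * time)
Step 1: Convert area: 72 cm^2 = 0.0072 m^2
Step 2: WVTR = 45.5 g / (0.0072 m^2 * 24 h)
Step 3: WVTR = 45.5 / 0.1728 = 263.3 g/m^2/h

263.3 g/m^2/h


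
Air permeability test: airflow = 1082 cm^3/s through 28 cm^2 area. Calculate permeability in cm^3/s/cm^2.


Formula: Air Permeability = Airflow / Test Area
AP = 1082 cm^3/s / 28 cm^2
AP = 38.6 cm^3/s/cm^2

38.6 cm^3/s/cm^2


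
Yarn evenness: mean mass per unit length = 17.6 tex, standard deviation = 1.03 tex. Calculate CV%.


Formula: CV% = (standard deviation / mean) * 100
Step 1: Ratio = 1.03 / 17.6 = 0.058523
Step 2: CV% = 0.058523 * 100 = 5.8523% ≈ 5.9%

5.9%


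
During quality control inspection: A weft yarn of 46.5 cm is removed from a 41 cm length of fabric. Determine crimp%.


Formula: Crimp% = ((L_yarn - L_fabric) / L_fabric) * 100
Step 1: Extension = 46.5 - 41 = 5.5 cm
Step 2: Crimp% = (5.5 / 41) * 100
Step 3: Crimp% = 0.134146 * 100 = 13.4146% ≈ 13.4%

13.4%


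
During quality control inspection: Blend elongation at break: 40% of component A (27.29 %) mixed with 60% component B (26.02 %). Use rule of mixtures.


Formula: Blend property = (fraction_A * property_A) + (fraction_B * property_B)
Step 1: Contribution A = 40/100 * 27.29 % = 10.916 %
Step 2: Contribution B = 60/100 * 26.02 % = 15.612 %
Step 3: Blend elongation at break = 10.916 + 15.612 = 26.528 %

26.528 %


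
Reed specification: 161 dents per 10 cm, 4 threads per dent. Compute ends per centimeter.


Formula: EPC = (dents per 10 cm * ends per dent) / 10
Step 1: Total ends per 10 cm = 161 * 4 = 644
Step 2: EPC = 644 / 10 = 64.4 ends/cm

64.4 ends/cm


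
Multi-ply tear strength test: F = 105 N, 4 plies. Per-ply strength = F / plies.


Formula: Per-ply strength = Total force / Number of plies
Per-ply = 105 N / 4
Per-ply = 26.25 N

26.25 N


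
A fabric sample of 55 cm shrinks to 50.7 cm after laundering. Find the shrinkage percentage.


Formula: Shrinkage% = ((L_before - L_after) / L_before) * 100
Step 1: Shrinkage = 55 - 50.7 = 4.3 cm
Step 2: Shrinkage% = (4.3 / 55) * 100
Step 3: Shrinkage% = 0.078182 * 100 = 7.8182% ≈ 7.8%

7.8%


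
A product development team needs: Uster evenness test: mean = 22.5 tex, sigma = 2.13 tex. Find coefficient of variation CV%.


Formula: CV% = (standard deviation / mean) * 100
Step 1: Ratio = 2.13 / 22.5 = 0.094667
Step 2: CV% = 0.094667 * 100 = 9.4667% ≈ 9.5%

9.5%


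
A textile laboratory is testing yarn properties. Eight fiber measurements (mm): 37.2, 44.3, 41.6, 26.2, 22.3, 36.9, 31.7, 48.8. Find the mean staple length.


Formula: Mean = sum of lengths / count
Sum = 37.2 + 44.3 + 41.6 + 26.2 + 22.3 + 36.9 + 31.7 + 48.8
Sum = 289.0 mm
Mean = 289.0 / 8 = 36.13 mm

36.13 mm


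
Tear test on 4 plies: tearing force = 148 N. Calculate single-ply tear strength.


Formula: Per-ply strength = Total force / Number of plies
Per-ply = 148 N / 4
Per-ply = 37 N

37 N


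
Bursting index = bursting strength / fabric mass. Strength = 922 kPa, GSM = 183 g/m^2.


Formula: Bursting Index = Bursting Strength / Fabric GSM
BI = 922 kPa / 183 g/m^2
BI = 5.038 kPa/(g/m^2)

5.038 kPa/(g/m^2)


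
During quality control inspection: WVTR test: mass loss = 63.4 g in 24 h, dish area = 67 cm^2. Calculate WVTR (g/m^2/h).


Formula: WVTR = mass_loss / (area * time)
Step 1: Convert area: 67 cm^2 = 0.0067 m^2
Step 2: WVTR = 63.4 g / (0.0067 m^2 * 24 h)
Step 3: WVTR = 63.4 / 0.1608 = 394.3 g/m^2/h

394.3 g/m^2/h


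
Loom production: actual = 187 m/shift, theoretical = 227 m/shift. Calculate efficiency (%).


Formula: Efficiency% = (Actual output / Theoretical output) * 100
Efficiency% = (187 / 227) * 100
Efficiency% = 0.823789 * 100 = 82.3789% ≈ 82.4%

82.4%


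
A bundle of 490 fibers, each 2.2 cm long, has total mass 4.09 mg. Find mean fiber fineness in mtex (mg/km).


Formula: fineness (mtex) = mass (mg) / total length (km) = (mass_mg / total_length_m) * 1000
Step 1: Convert fiber length: 2.2 cm = 0.022 m
Step 2: Total fiber length = 490 * 0.022 = 10.78 m
Step 3: Linear density = 4.09 mg / 10.78 m = 0.3794 mg/m
Step 4: fineness = 0.3794 * 1000 = 379.4 mtex

379.4 mtex


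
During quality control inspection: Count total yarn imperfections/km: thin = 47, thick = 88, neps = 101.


Formula: Total = thin places + thick places + neps
Total = 47 + 88 + 101
Total = 236 imperfections/km

236 imperfections/km


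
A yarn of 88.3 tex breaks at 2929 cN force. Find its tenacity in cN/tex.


Formula: Tenacity = Breaking force / Linear density
Tenacity = 2929 cN / 88.3 tex
Tenacity = 33.17 cN/tex

33.17 cN/tex


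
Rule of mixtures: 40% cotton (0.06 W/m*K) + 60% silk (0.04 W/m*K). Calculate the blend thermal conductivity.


Formula: Blend property = (fraction_A * property_A) + (fraction_B * property_B)
Step 1: Contribution A = 40/100 * 0.06 W/m*K = 0.024 W/m*K
Step 2: Contribution B = 60/100 * 0.04 W/m*K = 0.024 W/m*K
Step 3: Blend thermal conductivity = 0.024 + 0.024 = 0.048 W/m*K

0.048 W/m*K


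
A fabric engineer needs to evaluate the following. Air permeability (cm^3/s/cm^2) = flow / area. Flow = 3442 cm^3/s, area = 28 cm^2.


Formula: Air Permeability = Airflow / Test Area
AP = 3442 cm^3/s / 28 cm^2
AP = 122.9 cm^3/s/cm^2

122.9 cm^3/s/cm^2


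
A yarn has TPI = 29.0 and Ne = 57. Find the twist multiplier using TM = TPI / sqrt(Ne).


Formula: TM = TPI / sqrt(Ne)
Step 1: sqrt(Ne) = sqrt(57) = 7.5498
Step 2: TM = 29.0 / 7.5498 = 3.84

3.84 TM


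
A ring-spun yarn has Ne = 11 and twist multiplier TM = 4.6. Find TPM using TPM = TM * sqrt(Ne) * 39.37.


Formula: TPM = TM * sqrt(Ne) * 39.37
Step 1: sqrt(Ne) = sqrt(11) = 3.3166
Step 2: TM * sqrt(Ne) = 4.6 * 3.3166 = 15.2564
Step 3: TPM = 15.2564 * 39.37 = 601 twists/m

601 twists/m


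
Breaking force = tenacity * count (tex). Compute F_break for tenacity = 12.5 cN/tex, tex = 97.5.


Formula: Breaking force = Tenacity * Linear density
F = 12.5 cN/tex * 97.5 tex
F = 1218.75 cN

1218.75 cN


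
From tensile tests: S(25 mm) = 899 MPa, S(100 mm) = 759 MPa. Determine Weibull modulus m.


Formula: m = ln(L1/L2) / ln(S2/S1)
Step 1: ln(L1/L2) = ln(25/100) = -1.38629
Step 2: S2/S1 = 759/899 = 0.84427
Step 3: ln(S2/S1) = ln(0.84427) = -0.16928
Step 4: m = -1.38629 / -0.16928 = 8.19

8.19 (Weibull m)


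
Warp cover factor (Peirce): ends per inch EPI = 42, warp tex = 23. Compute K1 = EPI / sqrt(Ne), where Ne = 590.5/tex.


Formula: K1 = EPI / sqrt(Ne), with Ne = 590.5 / tex_warp
Step 1: Ne = 590.5 / 23 = 25.674
Step 2: sqrt(Ne) = sqrt(25.674) = 5.067
Step 3: K1 = 42 / 5.067 = 8.3

8.3


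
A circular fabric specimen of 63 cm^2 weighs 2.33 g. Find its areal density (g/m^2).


Formula: GSM = mass_g / area_m2
Step 1: Convert area: 63 cm^2 = 63 / 10000 = 0.0063 m^2
Step 2: GSM = 2.33 g / 0.0063 m^2 = 369.8 g/m^2

369.8 g/m^2


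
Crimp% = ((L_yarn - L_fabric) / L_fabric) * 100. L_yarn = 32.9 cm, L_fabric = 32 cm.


Formula: Crimp% = ((L_yarn - L_fabric) / L_fabric) * 100
Step 1: Extension = 32.9 - 32 = 0.9 cm
Step 2: Crimp% = (0.9 / 32) * 100
Step 3: Crimp% = 0.028125 * 100 = 2.8125% ≈ 2.8%

2.8%


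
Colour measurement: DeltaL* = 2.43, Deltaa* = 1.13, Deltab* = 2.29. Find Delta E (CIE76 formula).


Formula: Delta E = sqrt(dL*^2 + da*^2 + db*^2)
Step 1: dL*^2 = 2.43^2 = 5.9049
Step 2: da*^2 = 1.13^2 = 1.2769
Step 3: db*^2 = 2.29^2 = 5.2441
Step 4: Sum = 5.9049 + 1.2769 + 5.2441 = 12.4259
Step 5: Delta E = sqrt(12.4259) = 3.53

3.53 Delta E


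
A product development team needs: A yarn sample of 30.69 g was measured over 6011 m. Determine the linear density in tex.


Formula: Tex = (mass_g / length_m) * 1000
Substituting: Tex = (30.69 / 6011) * 1000
Intermediate: 30.69 / 6011 = 0.00510564 g/m
Tex = 0.00510564 * 1000 = 5.11 tex

5.11 tex


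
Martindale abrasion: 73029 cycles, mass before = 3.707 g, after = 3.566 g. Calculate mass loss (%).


Formula: Mass loss% = ((m_before - m_after) / m_before) * 100
Step 1: Mass loss = 3.707 - 3.566 = 0.141 g
Step 2: Ratio = 0.141 / 3.707 = 0.0380361
Step 3: Mass loss% = 0.0380361 * 100 = 3.80361% ≈ 3.80%

3.80%


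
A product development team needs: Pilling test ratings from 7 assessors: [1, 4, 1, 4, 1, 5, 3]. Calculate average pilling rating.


Formula: Mean = sum / count
Sum = 1 + 4 + 1 + 4 + 1 + 5 + 3 = 19
Mean = 19 / 7 = 2.7

2.7


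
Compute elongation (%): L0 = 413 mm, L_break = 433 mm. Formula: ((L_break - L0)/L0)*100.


Formula: Elongation (%) = ((L_break - L0) / L0) * 100
Step 1: Extension = 433 - 413 = 20 mm
Step 2: Elongation = (20 / 413) * 100
Step 3: Elongation = 0.048426 * 100 = 4.8426% ≈ 4.8%

4.8%


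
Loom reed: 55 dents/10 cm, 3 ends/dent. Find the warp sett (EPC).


Formula: EPC = (dents per 10 cm * ends per dent) / 10
Step 1: Total ends per 10 cm = 55 * 3 = 165
Step 2: EPC = 165 / 10 = 16.5 ends/cm

16.5 ends/cm


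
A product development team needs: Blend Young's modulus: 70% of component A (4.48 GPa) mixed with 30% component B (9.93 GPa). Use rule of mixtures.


Formula: Blend property = (fraction_A * property_A) + (fraction_B * property_B)
Step 1: Contribution A = 70/100 * 4.48 GPa = 3.136 GPa
Step 2: Contribution B = 30/100 * 9.93 GPa = 2.979 GPa
Step 3: Blend Young's modulus = 3.136 + 2.979 = 6.115 GPa

6.115 GPa


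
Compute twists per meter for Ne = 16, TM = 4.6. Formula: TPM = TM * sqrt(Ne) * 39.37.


Formula: TPM = TM * sqrt(Ne) * 39.37
Step 1: sqrt(Ne) = sqrt(16) = 4
Step 2: TM * sqrt(Ne) = 4.6 * 4 = 18.4
Step 3: TPM = 18.4 * 39.37 = 724 twists/m

724 twists/m


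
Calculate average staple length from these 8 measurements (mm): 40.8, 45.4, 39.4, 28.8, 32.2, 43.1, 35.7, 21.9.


Formula: Mean = sum of lengths / count
Sum = 40.8 + 45.4 + 39.4 + 28.8 + 32.2 + 43.1 + 35.7 + 21.9
Sum = 287.3 mm
Mean = 287.3 / 8 = 35.91 mm

35.91 mm


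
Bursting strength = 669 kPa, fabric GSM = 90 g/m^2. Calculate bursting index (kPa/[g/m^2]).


Formula: Bursting Index = Bursting Strength / Fabric GSM
BI = 669 kPa / 90 g/m^2
BI = 7.433 kPa/(g/m^2)

7.433 kPa/(g/m^2)


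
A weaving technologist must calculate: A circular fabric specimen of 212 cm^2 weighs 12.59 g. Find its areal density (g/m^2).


Formula: GSM = mass_g / area_m2
Step 1: Convert area: 212 cm^2 = 212 / 10000 = 0.0212 m^2
Step 2: GSM = 12.59 g / 0.0212 m^2 = 593.9 g/m^2

593.9 g/m^2


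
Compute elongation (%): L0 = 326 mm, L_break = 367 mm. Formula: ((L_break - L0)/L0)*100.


Formula: Elongation (%) = ((L_break - L0) / L0) * 100
Step 1: Extension = 367 - 326 = 41 mm
Step 2: Elongation = (41 / 326) * 100
Step 3: Elongation = 0.125767 * 100 = 12.5767% ≈ 12.6%

12.6%


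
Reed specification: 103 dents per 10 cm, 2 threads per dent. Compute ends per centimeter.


Formula: EPC = (dents per 10 cm * ends per dent) / 10
Step 1: Total ends per 10 cm = 103 * 2 = 206
Step 2: EPC = 206 / 10 = 20.6 ends/cm

20.6 ends/cm


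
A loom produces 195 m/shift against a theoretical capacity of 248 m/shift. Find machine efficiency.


Formula: Efficiency% = (Actual output / Theoretical output) * 100
Efficiency% = (195 / 248) * 100
Efficiency% = 0.78629 * 100 = 78.629% ≈ 78.6%

78.6%


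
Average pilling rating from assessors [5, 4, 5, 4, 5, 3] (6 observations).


Formula: Mean = sum / count
Sum = 5 + 4 + 5 + 4 + 5 + 3 = 26
Mean = 26 / 6 = 4.3

4.3


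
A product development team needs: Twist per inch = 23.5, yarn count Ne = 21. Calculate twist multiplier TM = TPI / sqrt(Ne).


Formula: TM = TPI / sqrt(Ne)
Step 1: sqrt(Ne) = sqrt(21) = 4.5826
Step 2: TM = 23.5 / 4.5826 = 5.13

5.13 TM


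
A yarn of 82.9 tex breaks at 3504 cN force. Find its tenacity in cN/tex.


Formula: Tenacity = Breaking force / Linear density
Tenacity = 3504 cN / 82.9 tex
Tenacity = 42.27 cN/tex

42.27 cN/tex


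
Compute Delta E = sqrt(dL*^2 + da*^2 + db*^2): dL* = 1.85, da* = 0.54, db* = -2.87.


Formula: Delta E = sqrt(dL*^2 + da*^2 + db*^2)
Step 1: dL*^2 = 1.85^2 = 3.4225
Step 2: da*^2 = 0.54^2 = 0.2916
Step 3: db*^2 = (-2.87)^2 = 8.2369
Step 4: Sum = 3.4225 + 0.2916 + 8.2369 = 11.951
Step 5: Delta E = sqrt(11.951) = 3.46

3.46 Delta E


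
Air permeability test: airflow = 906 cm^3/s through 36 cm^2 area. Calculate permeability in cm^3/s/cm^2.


Formula: Air Permeability = Airflow / Test Area
AP = 906 cm^3/s / 36 cm^2
AP = 25.2 cm^3/s/cm^2

25.2 cm^3/s/cm^2


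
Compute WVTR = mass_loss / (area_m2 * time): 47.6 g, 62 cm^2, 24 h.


Formula: WVTR = mass_loss / (area * time)
Step 1: Convert area: 62 cm^2 = 0.0062 m^2
Step 2: WVTR = 47.6 g / (0.0062 m^2 * 24 h)
Step 3: WVTR = 47.6 / 0.1488 = 319.9 g/m^2/h

319.9 g/m^2/h


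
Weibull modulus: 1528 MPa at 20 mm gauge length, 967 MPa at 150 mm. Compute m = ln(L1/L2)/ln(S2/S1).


Formula: m = ln(L1/L2) / ln(S2/S1)
Step 1: ln(L1/L2) = ln(20/150) = -2.01490
Step 2: S2/S1 = 967/1528 = 0.63285
Step 3: ln(S2/S1) = ln(0.63285) = -0.45752
Step 4: m = -2.01490 / -0.45752 = 4.40

4.40 (Weibull m)


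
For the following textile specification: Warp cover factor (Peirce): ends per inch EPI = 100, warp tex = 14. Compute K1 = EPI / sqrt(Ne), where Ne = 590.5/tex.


Formula: K1 = EPI / sqrt(Ne), with Ne = 590.5 / tex_warp
Step 1: Ne = 590.5 / 14 = 42.179
Step 2: sqrt(Ne) = sqrt(42.179) = 6.4945
Step 3: K1 = 100 / 6.4945 = 15.4

15.4


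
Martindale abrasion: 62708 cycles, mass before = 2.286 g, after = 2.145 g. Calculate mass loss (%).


Formula: Mass loss% = ((m_before - m_after) / m_before) * 100
Step 1: Mass loss = 2.286 - 2.145 = 0.141 g
Step 2: Ratio = 0.141 / 2.286 = 0.0616798
Step 3: Mass loss% = 0.0616798 * 100 = 6.16798% ≈ 6.17%

6.17%


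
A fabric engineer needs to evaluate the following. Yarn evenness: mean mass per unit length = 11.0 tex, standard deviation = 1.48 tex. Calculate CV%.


Formula: CV% = (standard deviation / mean) * 100
Step 1: Ratio = 1.48 / 11.0 = 0.134545
Step 2: CV% = 0.134545 * 100 = 13.4545% ≈ 13.5%

13.5%


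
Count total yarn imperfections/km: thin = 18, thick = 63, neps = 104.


Formula: Total = thin places + thick places + neps
Total = 18 + 63 + 104
Total = 185 imperfections/km

185 imperfections/km


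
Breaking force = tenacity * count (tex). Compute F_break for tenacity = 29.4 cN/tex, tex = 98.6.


Formula: Breaking force = Tenacity * Linear density
F = 29.4 cN/tex * 98.6 tex
F = 2898.84 cN

2898.84 cN


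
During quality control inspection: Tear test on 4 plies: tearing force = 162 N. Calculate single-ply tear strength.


Formula: Per-ply strength = Total force / Number of plies
Per-ply = 162 N / 4
Per-ply = 40.5 N

40.5 N


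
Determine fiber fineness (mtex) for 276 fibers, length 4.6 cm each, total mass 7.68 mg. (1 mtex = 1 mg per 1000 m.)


Formula: fineness (mtex) = mass (mg) / total length (km) = (mass_mg / total_length_m) * 1000
Step 1: Convert fiber length: 4.6 cm = 0.046 m
Step 2: Total fiber length = 276 * 0.046 = 12.696 m
Step 3: Linear density = 7.68 mg / 12.696 m = 0.6049 mg/m
Step 4: fineness = 0.6049 * 1000 = 604.9 mtex

604.9 mtex


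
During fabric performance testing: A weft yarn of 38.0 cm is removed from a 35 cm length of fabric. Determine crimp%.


Formula: Crimp% = ((L_yarn - L_fabric) / L_fabric) * 100
Step 1: Extension = 38.0 - 35 = 3.0 cm
Step 2: Crimp% = (3.0 / 35) * 100
Step 3: Crimp% = 0.085714 * 100 = 8.5714% ≈ 8.6%

8.6%


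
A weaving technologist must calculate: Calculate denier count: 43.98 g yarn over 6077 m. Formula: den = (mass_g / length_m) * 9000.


Formula: den = (mass_g / length_m) * 9000
Substituting: den = (43.98 / 6077) * 9000
Intermediate: 43.98 / 6077 = 0.00723712 g/m
den = 0.00723712 * 9000 = 65.1 denier

65.1 denier


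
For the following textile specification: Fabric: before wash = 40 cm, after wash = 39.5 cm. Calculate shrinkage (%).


Formula: Shrinkage% = ((L_before - L_after) / L_before) * 100
Step 1: Shrinkage = 40 - 39.5 = 0.5 cm
Step 2: Shrinkage% = (0.5 / 40) * 100
Step 3: Shrinkage% = 0.0125 * 100 = 1.25% ≈ 1.3%

1.3%


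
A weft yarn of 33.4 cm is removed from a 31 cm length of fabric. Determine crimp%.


Formula: Crimp% = ((L_yarn - L_fabric) / L_fabric) * 100
Step 1: Extension = 33.4 - 31 = 2.4 cm
Step 2: Crimp% = (2.4 / 31) * 100
Step 3: Crimp% = 0.077419 * 100 = 7.7419% ≈ 7.7%

7.7%
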